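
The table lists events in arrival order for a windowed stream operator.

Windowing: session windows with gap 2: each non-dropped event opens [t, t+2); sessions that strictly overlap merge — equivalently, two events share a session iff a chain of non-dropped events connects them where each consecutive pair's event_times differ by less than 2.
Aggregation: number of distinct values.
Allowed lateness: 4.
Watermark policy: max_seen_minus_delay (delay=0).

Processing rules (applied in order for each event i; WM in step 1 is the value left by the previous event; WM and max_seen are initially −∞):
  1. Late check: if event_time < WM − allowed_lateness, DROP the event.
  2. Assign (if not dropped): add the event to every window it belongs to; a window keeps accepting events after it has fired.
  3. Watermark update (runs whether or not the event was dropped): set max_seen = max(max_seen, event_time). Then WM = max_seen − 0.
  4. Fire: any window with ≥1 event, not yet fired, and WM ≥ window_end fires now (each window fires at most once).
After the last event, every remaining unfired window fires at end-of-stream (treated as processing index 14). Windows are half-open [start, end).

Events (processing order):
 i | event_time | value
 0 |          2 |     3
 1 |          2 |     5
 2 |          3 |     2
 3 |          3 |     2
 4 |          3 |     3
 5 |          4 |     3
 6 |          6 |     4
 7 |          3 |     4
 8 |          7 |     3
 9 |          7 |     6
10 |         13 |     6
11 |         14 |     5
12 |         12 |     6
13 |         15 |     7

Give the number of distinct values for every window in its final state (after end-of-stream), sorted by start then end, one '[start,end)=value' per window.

[2,6)=4 [6,9)=3 [12,17)=3

i=0 t=2 v=3: → [2,4); WM=2
i=1 t=2 v=5: → [2,4); WM=2
i=2 t=3 v=2: → [2,5); WM=3
i=3 t=3 v=2: → [2,5); WM=3
i=4 t=3 v=3: → [2,5); WM=3
i=5 t=4 v=3: → [2,6); WM=4
i=6 t=6 v=4: → [6,8); WM=6
i=7 t=3 v=4: → [2,6); WM=6
i=8 t=7 v=3: → [6,9); WM=7
i=9 t=7 v=6: → [6,9); WM=7
i=10 t=13 v=6: → [13,15); WM=13
i=11 t=14 v=5: → [13,16); WM=14
i=12 t=12 v=6: → [12,16); WM=14
i=13 t=15 v=7: → [12,17); WM=15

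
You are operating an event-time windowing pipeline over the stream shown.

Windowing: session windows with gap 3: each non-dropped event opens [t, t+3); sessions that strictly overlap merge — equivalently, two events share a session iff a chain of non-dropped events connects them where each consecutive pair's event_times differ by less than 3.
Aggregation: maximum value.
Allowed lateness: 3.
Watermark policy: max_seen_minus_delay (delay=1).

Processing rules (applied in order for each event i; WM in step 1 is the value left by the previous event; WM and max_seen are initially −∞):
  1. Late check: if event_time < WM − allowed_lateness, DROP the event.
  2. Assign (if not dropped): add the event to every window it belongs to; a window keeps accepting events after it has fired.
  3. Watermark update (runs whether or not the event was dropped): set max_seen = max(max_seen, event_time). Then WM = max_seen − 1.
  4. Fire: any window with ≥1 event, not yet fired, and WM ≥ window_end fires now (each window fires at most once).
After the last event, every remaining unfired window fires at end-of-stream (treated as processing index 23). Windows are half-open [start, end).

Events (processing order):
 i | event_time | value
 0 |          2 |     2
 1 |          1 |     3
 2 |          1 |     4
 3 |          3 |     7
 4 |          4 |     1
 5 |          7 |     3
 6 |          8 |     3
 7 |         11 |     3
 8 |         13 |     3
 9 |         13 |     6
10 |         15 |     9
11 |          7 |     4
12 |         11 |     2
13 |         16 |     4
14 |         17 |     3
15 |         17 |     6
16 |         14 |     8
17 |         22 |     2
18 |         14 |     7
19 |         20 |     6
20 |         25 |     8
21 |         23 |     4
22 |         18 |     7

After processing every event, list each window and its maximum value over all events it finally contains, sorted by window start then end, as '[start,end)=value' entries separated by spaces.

i=0 t=2 v=2: → [2,5); WM=1
i=1 t=1 v=3: → [1,5); WM=1
i=2 t=1 v=4: → [1,5); WM=1
i=3 t=3 v=7: → [1,6); WM=2
i=4 t=4 v=1: → [1,7); WM=3
i=5 t=7 v=3: → [7,10); WM=6
i=6 t=8 v=3: → [7,11); WM=7
i=7 t=11 v=3: → [11,14); WM=10
i=8 t=13 v=3: → [11,16); WM=12
i=9 t=13 v=6: → [11,16); WM=12
i=10 t=15 v=9: → [11,18); WM=14
i=11 t=7 v=4: DROP (t<14-3); WM=14
i=12 t=11 v=2: → [11,18); WM=14
i=13 t=16 v=4: → [11,19); WM=15
i=14 t=17 v=3: → [11,20); WM=16
i=15 t=17 v=6: → [11,20); WM=16
i=16 t=14 v=8: → [11,20); WM=16
i=17 t=22 v=2: → [22,25); WM=21
i=18 t=14 v=7: DROP (t<21-3); WM=21
i=19 t=20 v=6: → [20,25); WM=21
i=20 t=25 v=8: → [25,28); WM=24
i=21 t=23 v=4: → [20,28); WM=24
i=22 t=18 v=7: DROP (t<24-3); WM=24

[1,7)=7 [7,11)=3 [11,20)=9 [20,28)=8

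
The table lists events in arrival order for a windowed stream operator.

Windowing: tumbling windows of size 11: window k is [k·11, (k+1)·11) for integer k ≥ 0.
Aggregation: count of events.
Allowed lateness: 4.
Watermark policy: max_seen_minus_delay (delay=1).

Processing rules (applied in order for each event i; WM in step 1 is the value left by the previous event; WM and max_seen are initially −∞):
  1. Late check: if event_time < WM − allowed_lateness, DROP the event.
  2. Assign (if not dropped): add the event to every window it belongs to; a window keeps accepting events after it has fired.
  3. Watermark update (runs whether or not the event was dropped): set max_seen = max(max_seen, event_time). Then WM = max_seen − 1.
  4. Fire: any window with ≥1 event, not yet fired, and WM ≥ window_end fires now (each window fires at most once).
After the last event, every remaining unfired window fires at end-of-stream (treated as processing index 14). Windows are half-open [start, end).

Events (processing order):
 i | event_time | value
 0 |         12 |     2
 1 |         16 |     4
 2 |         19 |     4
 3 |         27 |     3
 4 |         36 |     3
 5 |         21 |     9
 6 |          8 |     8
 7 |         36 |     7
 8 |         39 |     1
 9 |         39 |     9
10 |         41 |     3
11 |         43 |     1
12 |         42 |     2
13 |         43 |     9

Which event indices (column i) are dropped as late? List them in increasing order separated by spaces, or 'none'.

i=0 t=12 v=2: → [11,22); WM=11
i=1 t=16 v=4: → [11,22); WM=15
i=2 t=19 v=4: → [11,22); WM=18
i=3 t=27 v=3: → [22,33); WM=26; [11,22) fires=3
i=4 t=36 v=3: → [33,44); WM=35; [22,33) fires=1
i=5 t=21 v=9: DROP (t<35-4); WM=35
i=6 t=8 v=8: DROP (t<35-4); WM=35
i=7 t=36 v=7: → [33,44); WM=35
i=8 t=39 v=1: → [33,44); WM=38
i=9 t=39 v=9: → [33,44); WM=38
i=10 t=41 v=3: → [33,44); WM=40
i=11 t=43 v=1: → [33,44); WM=42
i=12 t=42 v=2: → [33,44); WM=42
i=13 t=43 v=9: → [33,44); WM=42

5 6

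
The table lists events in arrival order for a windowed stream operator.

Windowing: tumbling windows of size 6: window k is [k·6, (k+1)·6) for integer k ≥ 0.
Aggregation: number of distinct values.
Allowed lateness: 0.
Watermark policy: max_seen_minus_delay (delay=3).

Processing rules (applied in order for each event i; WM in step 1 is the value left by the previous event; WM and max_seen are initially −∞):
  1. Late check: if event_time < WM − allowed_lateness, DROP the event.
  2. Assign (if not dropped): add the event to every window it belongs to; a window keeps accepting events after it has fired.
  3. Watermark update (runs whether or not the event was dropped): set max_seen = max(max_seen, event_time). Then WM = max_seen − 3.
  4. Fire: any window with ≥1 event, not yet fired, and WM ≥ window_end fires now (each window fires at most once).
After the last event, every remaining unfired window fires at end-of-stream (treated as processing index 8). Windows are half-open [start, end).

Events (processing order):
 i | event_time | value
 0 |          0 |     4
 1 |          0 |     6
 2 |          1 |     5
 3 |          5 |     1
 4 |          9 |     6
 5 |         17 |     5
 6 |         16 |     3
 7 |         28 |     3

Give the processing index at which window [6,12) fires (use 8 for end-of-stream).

5

i=0 t=0 v=4: → [0,6); WM=-3
i=1 t=0 v=6: → [0,6); WM=-3
i=2 t=1 v=5: → [0,6); WM=-2
i=3 t=5 v=1: → [0,6); WM=2
i=4 t=9 v=6: → [6,12); WM=6; [0,6) fires=4
i=5 t=17 v=5: → [12,18); WM=14; [6,12) fires=1
i=6 t=16 v=3: → [12,18); WM=14
i=7 t=28 v=3: → [24,30); WM=25; [12,18) fires=2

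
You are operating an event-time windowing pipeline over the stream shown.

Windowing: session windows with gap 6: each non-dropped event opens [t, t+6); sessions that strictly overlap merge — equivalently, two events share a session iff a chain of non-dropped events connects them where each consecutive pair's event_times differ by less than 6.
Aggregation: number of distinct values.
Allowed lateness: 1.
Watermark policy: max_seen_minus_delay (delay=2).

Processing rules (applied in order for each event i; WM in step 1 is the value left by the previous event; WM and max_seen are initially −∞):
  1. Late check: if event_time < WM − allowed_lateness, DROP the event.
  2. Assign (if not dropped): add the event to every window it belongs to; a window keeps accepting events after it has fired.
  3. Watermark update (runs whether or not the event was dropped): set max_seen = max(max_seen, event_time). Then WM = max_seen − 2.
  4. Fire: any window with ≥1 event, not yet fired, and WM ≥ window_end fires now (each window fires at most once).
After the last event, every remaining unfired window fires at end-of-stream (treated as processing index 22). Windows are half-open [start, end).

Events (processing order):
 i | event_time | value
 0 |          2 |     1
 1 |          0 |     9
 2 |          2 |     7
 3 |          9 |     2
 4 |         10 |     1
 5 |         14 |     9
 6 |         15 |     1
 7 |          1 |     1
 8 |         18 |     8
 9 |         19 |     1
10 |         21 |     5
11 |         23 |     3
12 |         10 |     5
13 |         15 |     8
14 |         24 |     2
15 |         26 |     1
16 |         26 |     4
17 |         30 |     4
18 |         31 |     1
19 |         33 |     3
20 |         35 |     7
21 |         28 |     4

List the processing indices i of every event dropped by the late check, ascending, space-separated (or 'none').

i=0 t=2 v=1: → [2,8); WM=0
i=1 t=0 v=9: → [0,8); WM=0
i=2 t=2 v=7: → [0,8); WM=0
i=3 t=9 v=2: → [9,15); WM=7
i=4 t=10 v=1: → [9,16); WM=8
i=5 t=14 v=9: → [9,20); WM=12
i=6 t=15 v=1: → [9,21); WM=13
i=7 t=1 v=1: DROP (t<13-1); WM=13
i=8 t=18 v=8: → [9,24); WM=16
i=9 t=19 v=1: → [9,25); WM=17
i=10 t=21 v=5: → [9,27); WM=19
i=11 t=23 v=3: → [9,29); WM=21
i=12 t=10 v=5: DROP (t<21-1); WM=21
i=13 t=15 v=8: DROP (t<21-1); WM=21
i=14 t=24 v=2: → [9,30); WM=22
i=15 t=26 v=1: → [9,32); WM=24
i=16 t=26 v=4: → [9,32); WM=24
i=17 t=30 v=4: → [9,36); WM=28
i=18 t=31 v=1: → [9,37); WM=29
i=19 t=33 v=3: → [9,39); WM=31
i=20 t=35 v=7: → [9,41); WM=33
i=21 t=28 v=4: DROP (t<33-1); WM=33

7 12 13 21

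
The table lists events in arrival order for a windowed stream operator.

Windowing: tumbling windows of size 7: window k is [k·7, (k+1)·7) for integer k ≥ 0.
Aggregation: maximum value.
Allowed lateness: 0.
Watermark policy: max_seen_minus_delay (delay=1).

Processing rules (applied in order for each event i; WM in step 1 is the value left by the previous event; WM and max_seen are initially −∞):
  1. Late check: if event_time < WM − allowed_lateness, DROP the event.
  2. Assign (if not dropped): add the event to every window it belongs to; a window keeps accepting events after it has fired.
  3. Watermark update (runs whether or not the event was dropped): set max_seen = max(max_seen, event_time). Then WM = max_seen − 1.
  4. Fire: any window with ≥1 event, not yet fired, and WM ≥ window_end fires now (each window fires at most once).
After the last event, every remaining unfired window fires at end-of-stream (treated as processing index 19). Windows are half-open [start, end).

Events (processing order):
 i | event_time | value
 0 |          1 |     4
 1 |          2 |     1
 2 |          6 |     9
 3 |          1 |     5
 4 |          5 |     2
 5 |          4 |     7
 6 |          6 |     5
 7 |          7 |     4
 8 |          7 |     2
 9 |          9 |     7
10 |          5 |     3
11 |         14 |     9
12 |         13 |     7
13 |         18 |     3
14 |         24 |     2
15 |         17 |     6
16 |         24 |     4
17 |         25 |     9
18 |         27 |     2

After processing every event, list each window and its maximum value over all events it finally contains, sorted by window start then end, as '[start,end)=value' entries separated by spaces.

[0,7)=9 [7,14)=7 [14,21)=9 [21,28)=9

i=0 t=1 v=4: → [0,7); WM=0
i=1 t=2 v=1: → [0,7); WM=1
i=2 t=6 v=9: → [0,7); WM=5
i=3 t=1 v=5: DROP (t<5-0); WM=5
i=4 t=5 v=2: → [0,7); WM=5
i=5 t=4 v=7: DROP (t<5-0); WM=5
i=6 t=6 v=5: → [0,7); WM=5
i=7 t=7 v=4: → [7,14); WM=6
i=8 t=7 v=2: → [7,14); WM=6
i=9 t=9 v=7: → [7,14); WM=8; [0,7) fires=9
i=10 t=5 v=3: DROP (t<8-0); WM=8
i=11 t=14 v=9: → [14,21); WM=13
i=12 t=13 v=7: → [7,14); WM=13
i=13 t=18 v=3: → [14,21); WM=17; [7,14) fires=7
i=14 t=24 v=2: → [21,28); WM=23; [14,21) fires=9
i=15 t=17 v=6: DROP (t<23-0); WM=23
i=16 t=24 v=4: → [21,28); WM=23
i=17 t=25 v=9: → [21,28); WM=24
i=18 t=27 v=2: → [21,28); WM=26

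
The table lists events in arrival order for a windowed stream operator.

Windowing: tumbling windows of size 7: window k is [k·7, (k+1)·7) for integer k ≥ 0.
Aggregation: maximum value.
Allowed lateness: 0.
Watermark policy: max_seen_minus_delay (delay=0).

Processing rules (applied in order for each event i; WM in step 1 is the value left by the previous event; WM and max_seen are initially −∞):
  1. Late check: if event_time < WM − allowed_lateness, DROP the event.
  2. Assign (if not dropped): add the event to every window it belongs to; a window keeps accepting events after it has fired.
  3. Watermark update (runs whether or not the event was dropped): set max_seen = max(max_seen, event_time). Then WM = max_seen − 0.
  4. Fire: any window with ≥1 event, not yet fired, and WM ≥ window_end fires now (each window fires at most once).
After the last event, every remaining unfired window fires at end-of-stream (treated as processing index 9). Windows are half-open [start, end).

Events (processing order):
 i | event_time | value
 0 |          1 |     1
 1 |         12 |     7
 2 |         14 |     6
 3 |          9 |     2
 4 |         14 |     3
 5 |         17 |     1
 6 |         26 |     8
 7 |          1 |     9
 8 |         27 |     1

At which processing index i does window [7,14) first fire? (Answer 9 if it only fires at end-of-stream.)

2

i=0 t=1 v=1: → [0,7); WM=1
i=1 t=12 v=7: → [7,14); WM=12; [0,7) fires=1
i=2 t=14 v=6: → [14,21); WM=14; [7,14) fires=7
i=3 t=9 v=2: DROP (t<14-0); WM=14
i=4 t=14 v=3: → [14,21); WM=14
i=5 t=17 v=1: → [14,21); WM=17
i=6 t=26 v=8: → [21,28); WM=26; [14,21) fires=6
i=7 t=1 v=9: DROP (t<26-0); WM=26
i=8 t=27 v=1: → [21,28); WM=27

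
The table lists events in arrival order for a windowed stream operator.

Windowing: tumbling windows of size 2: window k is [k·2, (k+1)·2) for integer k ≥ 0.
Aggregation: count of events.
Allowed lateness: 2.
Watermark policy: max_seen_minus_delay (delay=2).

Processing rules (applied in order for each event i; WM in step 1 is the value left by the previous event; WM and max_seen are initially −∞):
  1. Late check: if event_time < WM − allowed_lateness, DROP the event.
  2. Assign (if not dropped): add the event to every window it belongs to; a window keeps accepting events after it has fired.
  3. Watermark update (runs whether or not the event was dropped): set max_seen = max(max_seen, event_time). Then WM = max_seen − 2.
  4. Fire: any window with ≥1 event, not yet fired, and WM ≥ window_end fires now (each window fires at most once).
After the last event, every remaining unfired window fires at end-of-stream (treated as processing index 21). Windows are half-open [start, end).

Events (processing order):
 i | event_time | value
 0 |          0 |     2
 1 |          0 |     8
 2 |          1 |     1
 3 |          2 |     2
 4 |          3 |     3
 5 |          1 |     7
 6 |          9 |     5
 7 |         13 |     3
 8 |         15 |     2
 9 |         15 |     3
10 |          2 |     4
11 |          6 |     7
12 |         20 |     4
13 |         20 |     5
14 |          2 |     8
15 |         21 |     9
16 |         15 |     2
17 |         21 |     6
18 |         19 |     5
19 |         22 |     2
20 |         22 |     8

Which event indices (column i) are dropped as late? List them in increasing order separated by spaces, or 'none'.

i=0 t=0 v=2: → [0,2); WM=-2
i=1 t=0 v=8: → [0,2); WM=-2
i=2 t=1 v=1: → [0,2); WM=-1
i=3 t=2 v=2: → [2,4); WM=0
i=4 t=3 v=3: → [2,4); WM=1
i=5 t=1 v=7: → [0,2); WM=1
i=6 t=9 v=5: → [8,10); WM=7; [0,2) fires=4 [2,4) fires=2
i=7 t=13 v=3: → [12,14); WM=11; [8,10) fires=1
i=8 t=15 v=2: → [14,16); WM=13
i=9 t=15 v=3: → [14,16); WM=13
i=10 t=2 v=4: DROP (t<13-2); WM=13
i=11 t=6 v=7: DROP (t<13-2); WM=13
i=12 t=20 v=4: → [20,22); WM=18; [12,14) fires=1 [14,16) fires=2
i=13 t=20 v=5: → [20,22); WM=18
i=14 t=2 v=8: DROP (t<18-2); WM=18
i=15 t=21 v=9: → [20,22); WM=19
i=16 t=15 v=2: DROP (t<19-2); WM=19
i=17 t=21 v=6: → [20,22); WM=19
i=18 t=19 v=5: → [18,20); WM=19
i=19 t=22 v=2: → [22,24); WM=20; [18,20) fires=1
i=20 t=22 v=8: → [22,24); WM=20

10 11 14 16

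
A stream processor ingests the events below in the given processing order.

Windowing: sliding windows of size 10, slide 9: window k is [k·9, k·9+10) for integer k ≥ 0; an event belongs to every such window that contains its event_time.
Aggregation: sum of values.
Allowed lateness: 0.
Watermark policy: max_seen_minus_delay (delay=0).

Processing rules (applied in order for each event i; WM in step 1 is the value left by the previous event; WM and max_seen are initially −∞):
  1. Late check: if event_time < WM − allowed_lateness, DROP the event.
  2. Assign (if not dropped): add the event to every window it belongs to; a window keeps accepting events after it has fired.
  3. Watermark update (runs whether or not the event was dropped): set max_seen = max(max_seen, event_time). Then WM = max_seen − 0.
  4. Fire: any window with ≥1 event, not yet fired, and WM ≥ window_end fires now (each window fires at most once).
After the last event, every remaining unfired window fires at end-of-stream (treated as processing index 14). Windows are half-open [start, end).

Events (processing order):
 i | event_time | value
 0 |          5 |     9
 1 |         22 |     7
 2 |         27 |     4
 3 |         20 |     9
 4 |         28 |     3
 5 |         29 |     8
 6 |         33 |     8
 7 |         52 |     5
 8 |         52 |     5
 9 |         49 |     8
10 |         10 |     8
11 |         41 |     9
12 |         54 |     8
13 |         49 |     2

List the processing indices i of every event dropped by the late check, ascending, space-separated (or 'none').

3 9 10 11 13

i=0 t=5 v=9: → [0,10); WM=5
i=1 t=22 v=7: → [18,28); WM=22; [0,10) fires=9
i=2 t=27 v=4: → [27,37),[18,28); WM=27
i=3 t=20 v=9: DROP (t<27-0); WM=27
i=4 t=28 v=3: → [27,37); WM=28; [18,28) fires=11
i=5 t=29 v=8: → [27,37); WM=29
i=6 t=33 v=8: → [27,37); WM=33
i=7 t=52 v=5: → [45,55); WM=52; [27,37) fires=23
i=8 t=52 v=5: → [45,55); WM=52
i=9 t=49 v=8: DROP (t<52-0); WM=52
i=10 t=10 v=8: DROP (t<52-0); WM=52
i=11 t=41 v=9: DROP (t<52-0); WM=52
i=12 t=54 v=8: → [54,64),[45,55); WM=54
i=13 t=49 v=2: DROP (t<54-0); WM=54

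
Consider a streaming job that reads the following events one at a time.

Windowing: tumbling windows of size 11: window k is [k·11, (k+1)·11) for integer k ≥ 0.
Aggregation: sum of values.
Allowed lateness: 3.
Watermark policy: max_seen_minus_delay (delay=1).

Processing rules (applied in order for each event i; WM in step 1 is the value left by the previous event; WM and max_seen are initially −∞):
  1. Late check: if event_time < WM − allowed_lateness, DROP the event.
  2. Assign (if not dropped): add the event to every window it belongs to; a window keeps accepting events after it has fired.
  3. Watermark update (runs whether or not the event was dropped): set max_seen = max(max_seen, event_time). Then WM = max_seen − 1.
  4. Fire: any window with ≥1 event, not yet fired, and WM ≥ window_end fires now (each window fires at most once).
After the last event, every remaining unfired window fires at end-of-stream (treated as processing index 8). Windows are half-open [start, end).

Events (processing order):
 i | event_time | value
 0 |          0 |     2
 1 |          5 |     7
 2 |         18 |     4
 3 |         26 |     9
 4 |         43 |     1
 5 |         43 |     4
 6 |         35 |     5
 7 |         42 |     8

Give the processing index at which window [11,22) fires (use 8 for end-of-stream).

3

i=0 t=0 v=2: → [0,11); WM=-1
i=1 t=5 v=7: → [0,11); WM=4
i=2 t=18 v=4: → [11,22); WM=17; [0,11) fires=9
i=3 t=26 v=9: → [22,33); WM=25; [11,22) fires=4
i=4 t=43 v=1: → [33,44); WM=42; [22,33) fires=9
i=5 t=43 v=4: → [33,44); WM=42
i=6 t=35 v=5: DROP (t<42-3); WM=42
i=7 t=42 v=8: → [33,44); WM=42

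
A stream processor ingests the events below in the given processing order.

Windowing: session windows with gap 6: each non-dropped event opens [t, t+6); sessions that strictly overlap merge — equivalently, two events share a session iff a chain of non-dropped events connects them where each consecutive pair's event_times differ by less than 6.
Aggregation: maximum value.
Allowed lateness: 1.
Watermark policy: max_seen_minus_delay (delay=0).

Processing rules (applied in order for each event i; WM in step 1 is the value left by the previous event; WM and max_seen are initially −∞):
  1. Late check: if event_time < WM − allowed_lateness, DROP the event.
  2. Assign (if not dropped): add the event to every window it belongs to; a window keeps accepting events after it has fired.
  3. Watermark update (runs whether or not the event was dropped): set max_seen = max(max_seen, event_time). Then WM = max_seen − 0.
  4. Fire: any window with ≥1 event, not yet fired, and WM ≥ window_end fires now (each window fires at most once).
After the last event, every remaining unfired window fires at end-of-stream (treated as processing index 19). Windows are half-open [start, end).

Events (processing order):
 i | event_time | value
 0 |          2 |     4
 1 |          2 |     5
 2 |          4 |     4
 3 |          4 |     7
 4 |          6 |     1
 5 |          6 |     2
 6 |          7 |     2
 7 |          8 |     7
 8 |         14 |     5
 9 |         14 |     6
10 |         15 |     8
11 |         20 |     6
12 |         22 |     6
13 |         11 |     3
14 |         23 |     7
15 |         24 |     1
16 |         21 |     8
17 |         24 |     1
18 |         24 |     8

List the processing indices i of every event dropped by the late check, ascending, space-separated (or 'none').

13 16

i=0 t=2 v=4: → [2,8); WM=2
i=1 t=2 v=5: → [2,8); WM=2
i=2 t=4 v=4: → [2,10); WM=4
i=3 t=4 v=7: → [2,10); WM=4
i=4 t=6 v=1: → [2,12); WM=6
i=5 t=6 v=2: → [2,12); WM=6
i=6 t=7 v=2: → [2,13); WM=7
i=7 t=8 v=7: → [2,14); WM=8
i=8 t=14 v=5: → [14,20); WM=14
i=9 t=14 v=6: → [14,20); WM=14
i=10 t=15 v=8: → [14,21); WM=15
i=11 t=20 v=6: → [14,26); WM=20
i=12 t=22 v=6: → [14,28); WM=22
i=13 t=11 v=3: DROP (t<22-1); WM=22
i=14 t=23 v=7: → [14,29); WM=23
i=15 t=24 v=1: → [14,30); WM=24
i=16 t=21 v=8: DROP (t<24-1); WM=24
i=17 t=24 v=1: → [14,30); WM=24
i=18 t=24 v=8: → [14,30); WM=24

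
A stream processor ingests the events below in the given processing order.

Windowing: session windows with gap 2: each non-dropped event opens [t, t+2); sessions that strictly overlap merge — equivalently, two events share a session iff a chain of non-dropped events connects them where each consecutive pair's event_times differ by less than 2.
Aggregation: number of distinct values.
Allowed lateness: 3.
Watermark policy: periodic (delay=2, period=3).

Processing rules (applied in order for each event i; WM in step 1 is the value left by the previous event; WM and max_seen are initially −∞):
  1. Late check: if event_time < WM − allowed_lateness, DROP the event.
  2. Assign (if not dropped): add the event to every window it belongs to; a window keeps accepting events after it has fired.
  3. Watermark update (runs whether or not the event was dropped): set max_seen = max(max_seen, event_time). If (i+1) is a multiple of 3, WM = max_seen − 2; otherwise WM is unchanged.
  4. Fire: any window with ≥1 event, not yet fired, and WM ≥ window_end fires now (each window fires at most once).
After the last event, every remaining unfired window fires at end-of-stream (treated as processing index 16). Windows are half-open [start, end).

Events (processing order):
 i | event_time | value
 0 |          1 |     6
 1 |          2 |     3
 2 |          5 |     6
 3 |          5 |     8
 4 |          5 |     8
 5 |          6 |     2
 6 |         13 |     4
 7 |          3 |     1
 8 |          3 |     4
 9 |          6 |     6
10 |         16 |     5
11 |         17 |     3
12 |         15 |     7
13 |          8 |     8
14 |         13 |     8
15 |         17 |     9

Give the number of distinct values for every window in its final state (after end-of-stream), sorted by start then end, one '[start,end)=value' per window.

[1,5)=4 [5,8)=3 [13,15)=2 [15,19)=4

i=0 t=1 v=6: → [1,3); WM=−∞
i=1 t=2 v=3: → [1,4); WM=−∞
i=2 t=5 v=6: → [5,7); WM=3
i=3 t=5 v=8: → [5,7); WM=3
i=4 t=5 v=8: → [5,7); WM=3
i=5 t=6 v=2: → [5,8); WM=4
i=6 t=13 v=4: → [13,15); WM=4
i=7 t=3 v=1: → [1,5); WM=4
i=8 t=3 v=4: → [1,5); WM=11
i=9 t=6 v=6: DROP (t<11-3); WM=11
i=10 t=16 v=5: → [16,18); WM=11
i=11 t=17 v=3: → [16,19); WM=15
i=12 t=15 v=7: → [15,19); WM=15
i=13 t=8 v=8: DROP (t<15-3); WM=15
i=14 t=13 v=8: → [13,15); WM=15
i=15 t=17 v=9: → [15,19); WM=15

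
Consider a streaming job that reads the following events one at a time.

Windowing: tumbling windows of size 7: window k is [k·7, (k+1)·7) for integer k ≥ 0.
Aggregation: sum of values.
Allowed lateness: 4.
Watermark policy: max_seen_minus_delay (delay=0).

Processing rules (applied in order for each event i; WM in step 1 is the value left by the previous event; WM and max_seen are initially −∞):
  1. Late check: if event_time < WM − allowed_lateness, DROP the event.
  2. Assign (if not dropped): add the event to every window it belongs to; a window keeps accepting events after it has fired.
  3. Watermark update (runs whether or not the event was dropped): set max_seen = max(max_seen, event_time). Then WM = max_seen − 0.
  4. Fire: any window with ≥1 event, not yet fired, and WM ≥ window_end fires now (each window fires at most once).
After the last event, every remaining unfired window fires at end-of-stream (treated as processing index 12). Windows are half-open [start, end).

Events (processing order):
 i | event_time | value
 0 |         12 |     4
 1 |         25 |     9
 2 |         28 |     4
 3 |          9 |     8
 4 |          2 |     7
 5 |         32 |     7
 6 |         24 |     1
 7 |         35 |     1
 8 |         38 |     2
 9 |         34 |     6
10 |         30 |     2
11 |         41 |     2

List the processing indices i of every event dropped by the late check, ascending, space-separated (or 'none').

i=0 t=12 v=4: → [7,14); WM=12
i=1 t=25 v=9: → [21,28); WM=25; [7,14) fires=4
i=2 t=28 v=4: → [28,35); WM=28; [21,28) fires=9
i=3 t=9 v=8: DROP (t<28-4); WM=28
i=4 t=2 v=7: DROP (t<28-4); WM=28
i=5 t=32 v=7: → [28,35); WM=32
i=6 t=24 v=1: DROP (t<32-4); WM=32
i=7 t=35 v=1: → [35,42); WM=35; [28,35) fires=11
i=8 t=38 v=2: → [35,42); WM=38
i=9 t=34 v=6: → [28,35); WM=38
i=10 t=30 v=2: DROP (t<38-4); WM=38
i=11 t=41 v=2: → [35,42); WM=41

3 4 6 10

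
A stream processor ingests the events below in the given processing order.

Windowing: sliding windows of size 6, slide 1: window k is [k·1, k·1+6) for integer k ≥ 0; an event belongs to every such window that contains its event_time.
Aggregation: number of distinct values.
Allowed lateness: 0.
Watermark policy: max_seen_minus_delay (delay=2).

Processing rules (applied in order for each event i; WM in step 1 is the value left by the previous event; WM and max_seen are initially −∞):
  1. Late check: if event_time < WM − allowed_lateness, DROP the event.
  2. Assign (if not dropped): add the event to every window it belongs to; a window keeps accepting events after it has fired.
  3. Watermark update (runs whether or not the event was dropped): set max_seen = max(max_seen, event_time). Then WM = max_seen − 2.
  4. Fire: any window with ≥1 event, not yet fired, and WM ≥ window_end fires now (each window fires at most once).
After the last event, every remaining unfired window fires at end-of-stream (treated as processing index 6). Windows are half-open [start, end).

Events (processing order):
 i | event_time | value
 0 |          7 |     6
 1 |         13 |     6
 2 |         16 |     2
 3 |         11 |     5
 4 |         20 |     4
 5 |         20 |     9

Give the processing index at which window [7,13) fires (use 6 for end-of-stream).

2

i=0 t=7 v=6: → [7,13),[6,12),[5,11),[4,10),[3,9),[2,8); WM=5
i=1 t=13 v=6: → [13,19),[12,18),[11,17),[10,16),[9,15),[8,14); WM=11; [2,8) fires=1 [3,9) fires=1 [4,10) fires=1 [5,11) fires=1
i=2 t=16 v=2: → [16,22),[15,21),[14,20),[13,19),[12,18),[11,17); WM=14; [6,12) fires=1 [7,13) fires=1 [8,14) fires=1
i=3 t=11 v=5: DROP (t<14-0); WM=14
i=4 t=20 v=4: → [20,26),[19,25),[18,24),[17,23),[16,22),[15,21); WM=18; [9,15) fires=1 [10,16) fires=1 [11,17) fires=2 [12,18) fires=2
i=5 t=20 v=9: → [20,26),[19,25),[18,24),[17,23),[16,22),[15,21); WM=18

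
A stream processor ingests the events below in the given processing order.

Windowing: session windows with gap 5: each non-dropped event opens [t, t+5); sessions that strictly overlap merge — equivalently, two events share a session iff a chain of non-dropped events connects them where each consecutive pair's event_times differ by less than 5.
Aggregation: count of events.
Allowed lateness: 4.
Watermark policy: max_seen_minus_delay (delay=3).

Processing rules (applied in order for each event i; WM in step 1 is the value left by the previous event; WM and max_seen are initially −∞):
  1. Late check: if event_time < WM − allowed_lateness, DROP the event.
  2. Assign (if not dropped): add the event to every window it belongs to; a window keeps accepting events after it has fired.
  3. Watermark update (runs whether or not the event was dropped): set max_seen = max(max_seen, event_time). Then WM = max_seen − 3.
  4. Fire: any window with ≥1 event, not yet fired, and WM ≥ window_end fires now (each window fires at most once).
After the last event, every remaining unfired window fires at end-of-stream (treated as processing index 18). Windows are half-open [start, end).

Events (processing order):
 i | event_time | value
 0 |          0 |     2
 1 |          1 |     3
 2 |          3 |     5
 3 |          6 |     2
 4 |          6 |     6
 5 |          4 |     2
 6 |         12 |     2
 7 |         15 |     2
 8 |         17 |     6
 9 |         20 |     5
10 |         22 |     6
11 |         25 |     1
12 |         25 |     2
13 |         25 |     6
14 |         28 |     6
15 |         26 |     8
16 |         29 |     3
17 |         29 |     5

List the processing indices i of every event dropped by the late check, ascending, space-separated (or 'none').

i=0 t=0 v=2: → [0,5); WM=-3
i=1 t=1 v=3: → [0,6); WM=-2
i=2 t=3 v=5: → [0,8); WM=0
i=3 t=6 v=2: → [0,11); WM=3
i=4 t=6 v=6: → [0,11); WM=3
i=5 t=4 v=2: → [0,11); WM=3
i=6 t=12 v=2: → [12,17); WM=9
i=7 t=15 v=2: → [12,20); WM=12
i=8 t=17 v=6: → [12,22); WM=14
i=9 t=20 v=5: → [12,25); WM=17
i=10 t=22 v=6: → [12,27); WM=19
i=11 t=25 v=1: → [12,30); WM=22
i=12 t=25 v=2: → [12,30); WM=22
i=13 t=25 v=6: → [12,30); WM=22
i=14 t=28 v=6: → [12,33); WM=25
i=15 t=26 v=8: → [12,33); WM=25
i=16 t=29 v=3: → [12,34); WM=26
i=17 t=29 v=5: → [12,34); WM=26

none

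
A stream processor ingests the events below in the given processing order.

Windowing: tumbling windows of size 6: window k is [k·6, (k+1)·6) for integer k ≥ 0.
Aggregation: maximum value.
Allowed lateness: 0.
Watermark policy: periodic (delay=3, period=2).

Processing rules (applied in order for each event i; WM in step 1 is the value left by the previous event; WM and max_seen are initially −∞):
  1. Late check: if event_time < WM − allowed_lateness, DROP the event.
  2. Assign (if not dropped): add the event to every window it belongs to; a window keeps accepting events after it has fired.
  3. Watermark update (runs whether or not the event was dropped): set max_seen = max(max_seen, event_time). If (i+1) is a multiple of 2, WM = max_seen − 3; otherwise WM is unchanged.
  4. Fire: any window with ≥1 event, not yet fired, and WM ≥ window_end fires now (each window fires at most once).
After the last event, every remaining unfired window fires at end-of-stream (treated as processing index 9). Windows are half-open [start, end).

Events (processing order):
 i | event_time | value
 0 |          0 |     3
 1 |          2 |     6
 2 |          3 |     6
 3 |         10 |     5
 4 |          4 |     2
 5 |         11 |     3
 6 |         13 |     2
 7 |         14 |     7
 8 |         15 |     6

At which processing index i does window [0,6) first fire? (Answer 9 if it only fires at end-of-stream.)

3

i=0 t=0 v=3: → [0,6); WM=−∞
i=1 t=2 v=6: → [0,6); WM=-1
i=2 t=3 v=6: → [0,6); WM=-1
i=3 t=10 v=5: → [6,12); WM=7; [0,6) fires=6
i=4 t=4 v=2: DROP (t<7-0); WM=7
i=5 t=11 v=3: → [6,12); WM=8
i=6 t=13 v=2: → [12,18); WM=8
i=7 t=14 v=7: → [12,18); WM=11
i=8 t=15 v=6: → [12,18); WM=11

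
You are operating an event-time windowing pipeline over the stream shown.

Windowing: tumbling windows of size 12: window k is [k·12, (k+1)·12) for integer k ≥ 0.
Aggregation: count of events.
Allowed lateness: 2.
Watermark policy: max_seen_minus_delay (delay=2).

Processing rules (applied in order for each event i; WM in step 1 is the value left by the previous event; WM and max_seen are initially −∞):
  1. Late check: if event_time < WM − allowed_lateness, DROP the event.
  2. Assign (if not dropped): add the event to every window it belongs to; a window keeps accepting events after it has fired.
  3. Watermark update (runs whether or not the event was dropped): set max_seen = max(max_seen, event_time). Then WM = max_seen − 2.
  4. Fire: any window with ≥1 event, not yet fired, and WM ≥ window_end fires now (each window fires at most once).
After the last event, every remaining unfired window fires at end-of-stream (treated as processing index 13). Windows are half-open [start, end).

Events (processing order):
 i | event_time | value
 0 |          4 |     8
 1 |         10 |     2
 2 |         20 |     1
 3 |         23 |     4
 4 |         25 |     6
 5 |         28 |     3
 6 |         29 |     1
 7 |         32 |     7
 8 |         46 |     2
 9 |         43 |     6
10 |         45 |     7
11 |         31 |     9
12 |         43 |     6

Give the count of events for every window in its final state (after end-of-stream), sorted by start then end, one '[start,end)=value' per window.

[0,12)=2 [12,24)=2 [24,36)=4 [36,48)=4

i=0 t=4 v=8: → [0,12); WM=2
i=1 t=10 v=2: → [0,12); WM=8
i=2 t=20 v=1: → [12,24); WM=18; [0,12) fires=2
i=3 t=23 v=4: → [12,24); WM=21
i=4 t=25 v=6: → [24,36); WM=23
i=5 t=28 v=3: → [24,36); WM=26; [12,24) fires=2
i=6 t=29 v=1: → [24,36); WM=27
i=7 t=32 v=7: → [24,36); WM=30
i=8 t=46 v=2: → [36,48); WM=44; [24,36) fires=4
i=9 t=43 v=6: → [36,48); WM=44
i=10 t=45 v=7: → [36,48); WM=44
i=11 t=31 v=9: DROP (t<44-2); WM=44
i=12 t=43 v=6: → [36,48); WM=44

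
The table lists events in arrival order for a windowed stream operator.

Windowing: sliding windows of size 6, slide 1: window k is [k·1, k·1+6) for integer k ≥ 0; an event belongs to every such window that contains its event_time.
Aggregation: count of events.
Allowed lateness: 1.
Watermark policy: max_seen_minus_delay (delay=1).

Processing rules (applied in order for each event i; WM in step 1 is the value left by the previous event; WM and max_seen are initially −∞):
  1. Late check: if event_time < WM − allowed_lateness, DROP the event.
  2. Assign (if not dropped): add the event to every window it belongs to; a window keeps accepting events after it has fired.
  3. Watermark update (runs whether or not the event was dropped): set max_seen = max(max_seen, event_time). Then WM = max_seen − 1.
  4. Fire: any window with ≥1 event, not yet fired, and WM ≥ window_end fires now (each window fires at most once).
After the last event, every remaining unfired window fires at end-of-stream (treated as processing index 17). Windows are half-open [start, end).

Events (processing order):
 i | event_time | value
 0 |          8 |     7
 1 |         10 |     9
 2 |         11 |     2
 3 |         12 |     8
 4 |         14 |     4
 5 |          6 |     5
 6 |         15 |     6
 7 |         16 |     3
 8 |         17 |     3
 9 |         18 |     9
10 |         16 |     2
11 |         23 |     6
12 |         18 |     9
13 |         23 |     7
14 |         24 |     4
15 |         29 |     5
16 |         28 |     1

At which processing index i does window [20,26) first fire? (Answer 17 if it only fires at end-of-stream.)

15

i=0 t=8 v=7: → [8,14),[7,13),[6,12),[5,11),[4,10),[3,9); WM=7
i=1 t=10 v=9: → [10,16),[9,15),[8,14),[7,13),[6,12),[5,11); WM=9; [3,9) fires=1
i=2 t=11 v=2: → [11,17),[10,16),[9,15),[8,14),[7,13),[6,12); WM=10; [4,10) fires=1
i=3 t=12 v=8: → [12,18),[11,17),[10,16),[9,15),[8,14),[7,13); WM=11; [5,11) fires=2
i=4 t=14 v=4: → [14,20),[13,19),[12,18),[11,17),[10,16),[9,15); WM=13; [6,12) fires=3 [7,13) fires=4
i=5 t=6 v=5: DROP (t<13-1); WM=13
i=6 t=15 v=6: → [15,21),[14,20),[13,19),[12,18),[11,17),[10,16); WM=14; [8,14) fires=4
i=7 t=16 v=3: → [16,22),[15,21),[14,20),[13,19),[12,18),[11,17); WM=15; [9,15) fires=4
i=8 t=17 v=3: → [17,23),[16,22),[15,21),[14,20),[13,19),[12,18); WM=16; [10,16) fires=5
i=9 t=18 v=9: → [18,24),[17,23),[16,22),[15,21),[14,20),[13,19); WM=17; [11,17) fires=5
i=10 t=16 v=2: → [16,22),[15,21),[14,20),[13,19),[12,18),[11,17); WM=17
i=11 t=23 v=6: → [23,29),[22,28),[21,27),[20,26),[19,25),[18,24); WM=22; [12,18) fires=6 [13,19) fires=6 [14,20) fires=6 [15,21) fires=5 [16,22) fires=4
i=12 t=18 v=9: DROP (t<22-1); WM=22
i=13 t=23 v=7: → [23,29),[22,28),[21,27),[20,26),[19,25),[18,24); WM=22
i=14 t=24 v=4: → [24,30),[23,29),[22,28),[21,27),[20,26),[19,25); WM=23; [17,23) fires=2
i=15 t=29 v=5: → [29,35),[28,34),[27,33),[26,32),[25,31),[24,30); WM=28; [18,24) fires=3 [19,25) fires=3 [20,26) fires=3 [21,27) fires=3 [22,28) fires=3
i=16 t=28 v=1: → [28,34),[27,33),[26,32),[25,31),[24,30),[23,29); WM=28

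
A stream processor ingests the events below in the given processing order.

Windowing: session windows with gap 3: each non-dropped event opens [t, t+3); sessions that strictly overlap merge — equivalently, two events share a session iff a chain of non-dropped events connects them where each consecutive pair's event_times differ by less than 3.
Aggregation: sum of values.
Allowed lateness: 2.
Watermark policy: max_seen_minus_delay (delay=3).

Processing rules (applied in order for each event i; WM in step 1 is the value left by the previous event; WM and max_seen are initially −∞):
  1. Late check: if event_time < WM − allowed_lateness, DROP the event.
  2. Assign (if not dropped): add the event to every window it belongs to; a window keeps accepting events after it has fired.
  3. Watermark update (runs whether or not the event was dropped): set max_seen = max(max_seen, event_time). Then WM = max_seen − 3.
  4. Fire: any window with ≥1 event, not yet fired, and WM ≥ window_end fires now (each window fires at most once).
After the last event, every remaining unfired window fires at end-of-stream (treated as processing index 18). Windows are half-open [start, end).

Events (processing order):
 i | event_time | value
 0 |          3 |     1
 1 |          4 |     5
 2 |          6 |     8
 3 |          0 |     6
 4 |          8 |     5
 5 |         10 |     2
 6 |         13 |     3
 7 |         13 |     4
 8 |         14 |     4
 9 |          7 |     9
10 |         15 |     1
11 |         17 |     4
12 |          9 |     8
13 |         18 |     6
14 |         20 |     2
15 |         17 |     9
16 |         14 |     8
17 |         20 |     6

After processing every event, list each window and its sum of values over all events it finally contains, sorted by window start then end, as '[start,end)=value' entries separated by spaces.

i=0 t=3 v=1: → [3,6); WM=0
i=1 t=4 v=5: → [3,7); WM=1
i=2 t=6 v=8: → [3,9); WM=3
i=3 t=0 v=6: DROP (t<3-2); WM=3
i=4 t=8 v=5: → [3,11); WM=5
i=5 t=10 v=2: → [3,13); WM=7
i=6 t=13 v=3: → [13,16); WM=10
i=7 t=13 v=4: → [13,16); WM=10
i=8 t=14 v=4: → [13,17); WM=11
i=9 t=7 v=9: DROP (t<11-2); WM=11
i=10 t=15 v=1: → [13,18); WM=12
i=11 t=17 v=4: → [13,20); WM=14
i=12 t=9 v=8: DROP (t<14-2); WM=14
i=13 t=18 v=6: → [13,21); WM=15
i=14 t=20 v=2: → [13,23); WM=17
i=15 t=17 v=9: → [13,23); WM=17
i=16 t=14 v=8: DROP (t<17-2); WM=17
i=17 t=20 v=6: → [13,23); WM=17

[3,13)=21 [13,23)=39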